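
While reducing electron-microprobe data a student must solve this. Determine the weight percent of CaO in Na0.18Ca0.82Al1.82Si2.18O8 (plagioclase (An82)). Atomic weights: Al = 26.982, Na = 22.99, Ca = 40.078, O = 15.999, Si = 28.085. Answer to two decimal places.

M(Na0.18Ca0.82Al1.82Si2.18O8) = 275.327 g/mol; M(CaO) = 56.077 g/mol.
Moles CaO per formula unit = 0.82 Ca ÷ 1 = 0.8200.
CaO fraction = (0.8200 × 56.077) / 275.327 = 45.983/275.327 = 0.1670.

16.70 wt%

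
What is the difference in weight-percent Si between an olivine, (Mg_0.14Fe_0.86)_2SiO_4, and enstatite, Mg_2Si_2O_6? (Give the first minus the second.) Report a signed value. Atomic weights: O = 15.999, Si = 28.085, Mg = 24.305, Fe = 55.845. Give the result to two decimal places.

-13.57 percentage points

M((Mg_0.14Fe_0.86)_2SiO_4) = 194.940 g/mol, so wt% Si = 28.085/194.940 × 100 = 14.41%.
M(Mg_2Si_2O_6) = 200.774 g/mol, so wt% Si = 56.170/200.774 × 100 = 27.98%.
14.41 − 27.98 = -13.57 pp.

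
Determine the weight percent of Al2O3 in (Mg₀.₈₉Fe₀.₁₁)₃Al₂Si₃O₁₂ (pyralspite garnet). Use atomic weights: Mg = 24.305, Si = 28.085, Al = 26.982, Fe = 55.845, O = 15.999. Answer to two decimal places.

Molar mass of (Mg₀.₈₉Fe₀.₁₁)₃Al₂Si₃O₁₂ = 2.67·24.305 + 0.33·55.845 + 2·26.982 + 3·28.085 + 12·15.999 = 413.530 g/mol.
Each formula unit contains 2 Al, equivalent to 2/2 = 1.0000 mol Al2O3.
M(Al2O3) = 2×26.982 + 3×15.999 = 101.961 g/mol.
Mass of Al2O3 per formula unit = 1.0000 × 101.961 = 101.961 g.
Al2O3 wt% = 101.961 / 413.530 × 100 = 24.66%.

24.66 wt%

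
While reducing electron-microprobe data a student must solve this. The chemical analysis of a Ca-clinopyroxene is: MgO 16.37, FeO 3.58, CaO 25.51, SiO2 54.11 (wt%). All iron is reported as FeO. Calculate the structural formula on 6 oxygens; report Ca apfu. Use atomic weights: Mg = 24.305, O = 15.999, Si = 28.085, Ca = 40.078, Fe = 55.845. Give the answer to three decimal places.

1.006 Ca apfu

MgO: 16.37/40.304 = 0.40616 mol → 0.40616 mol Mg, 0.40616 mol O.
FeO: 3.58/71.844 = 0.04983 mol → 0.04983 mol Fe, 0.04983 mol O.
CaO: 25.51/56.077 = 0.45491 mol → 0.45491 mol Ca, 0.45491 mol O.
SiO2: 54.11/60.083 = 0.90059 mol → 0.90059 mol Si, 1.80118 mol O.
Total oxygen = 2.71208 mol. Normalization factor = 6/2.71208 = 2.21232.
Ca per 6 O = 0.45491 × 2.21232 = 1.006.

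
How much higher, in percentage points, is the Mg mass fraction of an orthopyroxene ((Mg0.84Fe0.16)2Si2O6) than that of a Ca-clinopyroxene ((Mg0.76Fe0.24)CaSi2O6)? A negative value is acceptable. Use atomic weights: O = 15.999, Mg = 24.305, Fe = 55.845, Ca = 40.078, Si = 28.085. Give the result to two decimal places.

11.12 percentage points

First mineral: 40.832 g Mg in 210.867 g formula = 19.36 wt% Mg.
Second mineral: 18.472 g Mg in 224.117 g formula = 8.24 wt% Mg.
19.36% − 8.24% gives a difference of 11.12 percentage points.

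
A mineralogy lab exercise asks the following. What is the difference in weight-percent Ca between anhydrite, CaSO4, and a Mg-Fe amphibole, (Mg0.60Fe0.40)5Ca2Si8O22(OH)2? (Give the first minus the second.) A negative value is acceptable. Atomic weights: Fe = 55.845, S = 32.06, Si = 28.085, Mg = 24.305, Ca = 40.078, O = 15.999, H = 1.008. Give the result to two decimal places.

First mineral: 40.078 g Ca in 136.134 g formula = 29.44 wt% Ca.
Second mineral: 80.156 g Ca in 875.433 g formula = 9.16 wt% Ca.
29.44% − 9.16% gives a difference of 20.28 percentage points.

20.28 percentage points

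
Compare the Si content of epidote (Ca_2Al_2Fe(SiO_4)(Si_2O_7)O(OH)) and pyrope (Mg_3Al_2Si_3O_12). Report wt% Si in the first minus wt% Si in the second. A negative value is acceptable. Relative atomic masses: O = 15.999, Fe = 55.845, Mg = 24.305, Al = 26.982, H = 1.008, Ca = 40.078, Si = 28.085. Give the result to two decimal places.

M(Ca_2Al_2Fe(SiO_4)(Si_2O_7)O(OH)) = 483.215 g/mol, so wt% Si = 84.255/483.215 × 100 = 17.44%.
M(Mg_3Al_2Si_3O_12) = 403.122 g/mol, so wt% Si = 84.255/403.122 × 100 = 20.90%.
17.44 − 20.90 = -3.46 pp.

-3.46 percentage points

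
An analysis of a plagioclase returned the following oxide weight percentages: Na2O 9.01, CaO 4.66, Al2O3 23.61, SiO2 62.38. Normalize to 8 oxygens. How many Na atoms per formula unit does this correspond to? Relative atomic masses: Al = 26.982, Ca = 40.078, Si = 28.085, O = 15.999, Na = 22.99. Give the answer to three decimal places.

9.01 wt% Na2O ÷ 61.979 g/mol = 0.14537 mol, giving 0.29074 Na and 0.14537 O.
4.66 wt% CaO ÷ 56.077 g/mol = 0.08310 mol, giving 0.08310 Ca and 0.08310 O.
23.61 wt% Al2O3 ÷ 101.961 g/mol = 0.23156 mol, giving 0.46312 Al and 0.69468 O.
62.38 wt% SiO2 ÷ 60.083 g/mol = 1.03823 mol, giving 1.03823 Si and 2.07646 O.
Oxygen sums to 2.99961; scaling by 8/2.99961 = 2.66701 puts the formula on 8 O.
Na: 0.29074 × 2.66701 = 0.775 atoms per formula unit.

0.775 Na apfu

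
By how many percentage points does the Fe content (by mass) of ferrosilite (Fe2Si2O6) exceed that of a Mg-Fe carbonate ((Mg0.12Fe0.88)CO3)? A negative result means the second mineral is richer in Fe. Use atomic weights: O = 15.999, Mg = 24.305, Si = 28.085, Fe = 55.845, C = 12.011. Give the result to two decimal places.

-1.52 percentage points

M(Fe2Si2O6) = 263.854 g/mol, so wt% Fe = 111.690/263.854 × 100 = 42.33%.
M((Mg0.12Fe0.88)CO3) = 112.068 g/mol, so wt% Fe = 49.144/112.068 × 100 = 43.85%.
42.33 − 43.85 = -1.52 pp.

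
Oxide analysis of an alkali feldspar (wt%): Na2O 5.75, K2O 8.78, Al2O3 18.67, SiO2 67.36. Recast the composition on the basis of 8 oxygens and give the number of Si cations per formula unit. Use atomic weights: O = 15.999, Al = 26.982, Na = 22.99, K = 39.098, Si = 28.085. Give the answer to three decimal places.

3.012 Si apfu

5.75 wt% Na2O ÷ 61.979 g/mol = 0.09277 mol, giving 0.18554 Na and 0.09277 O.
8.78 wt% K2O ÷ 94.195 g/mol = 0.09321 mol, giving 0.18642 K and 0.09321 O.
18.67 wt% Al2O3 ÷ 101.961 g/mol = 0.18311 mol, giving 0.36622 Al and 0.54933 O.
67.36 wt% SiO2 ÷ 60.083 g/mol = 1.12112 mol, giving 1.12112 Si and 2.24224 O.
Oxygen sums to 2.97755; scaling by 8/2.97755 = 2.68677 puts the formula on 8 O.
Si: 1.12112 × 2.68677 = 3.012 atoms per formula unit.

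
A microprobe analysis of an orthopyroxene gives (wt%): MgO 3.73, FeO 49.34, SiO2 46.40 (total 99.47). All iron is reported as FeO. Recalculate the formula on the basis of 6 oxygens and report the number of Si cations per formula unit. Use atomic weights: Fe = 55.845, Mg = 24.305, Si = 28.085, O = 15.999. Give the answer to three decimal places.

1.994 Si apfu

MgO (M=40.304): mol = 0.09255; Mg = 0.09255, O = 0.09255.
FeO (M=71.844): mol = 0.68677; Fe = 0.68677, O = 0.68677.
SiO2 (M=60.083): mol = 0.77227; Si = 0.77227, O = 1.54454.
ΣO = 2.32386; factor = 6/ΣO = 2.58191.
Si apfu = 0.77227 × 2.58191 = 1.994.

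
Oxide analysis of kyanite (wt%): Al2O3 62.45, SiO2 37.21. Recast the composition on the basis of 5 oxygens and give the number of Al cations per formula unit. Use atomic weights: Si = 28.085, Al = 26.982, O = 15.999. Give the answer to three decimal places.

62.45 wt% Al2O3 ÷ 101.961 g/mol = 0.61249 mol, giving 1.22498 Al and 1.83747 O.
37.21 wt% SiO2 ÷ 60.083 g/mol = 0.61931 mol, giving 0.61931 Si and 1.23862 O.
Oxygen sums to 3.07609; scaling by 5/3.07609 = 1.62544 puts the formula on 5 O.
Al: 1.22498 × 1.62544 = 1.991 atoms per formula unit.

1.991 Al apfu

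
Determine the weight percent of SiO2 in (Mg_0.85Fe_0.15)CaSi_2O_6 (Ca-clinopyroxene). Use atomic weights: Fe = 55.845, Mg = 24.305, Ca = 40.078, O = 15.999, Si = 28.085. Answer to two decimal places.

54.31 wt%

M((Mg_0.85Fe_0.15)CaSi_2O_6) = 221.278 g/mol; M(SiO2) = 60.083 g/mol.
Moles SiO2 per formula unit = 2 Si ÷ 1 = 2.0000.
SiO2 fraction = (2.0000 × 60.083) / 221.278 = 120.166/221.278 = 0.5431.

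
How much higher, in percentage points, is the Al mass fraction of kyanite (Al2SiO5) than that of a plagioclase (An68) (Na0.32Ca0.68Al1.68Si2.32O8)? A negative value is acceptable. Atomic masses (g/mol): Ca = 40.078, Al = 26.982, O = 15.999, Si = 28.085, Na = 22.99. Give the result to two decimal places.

Al in Al2SiO5: molar mass 162.044 g/mol; 2×26.982 = 53.964 g → 33.30 wt%.
Al in Na0.32Ca0.68Al1.68Si2.32O8: molar mass 273.089 g/mol; 1.68×26.982 = 45.330 g → 16.60 wt%.
Difference = 33.30 − 16.60 = 16.70 percentage points.

16.70 percentage points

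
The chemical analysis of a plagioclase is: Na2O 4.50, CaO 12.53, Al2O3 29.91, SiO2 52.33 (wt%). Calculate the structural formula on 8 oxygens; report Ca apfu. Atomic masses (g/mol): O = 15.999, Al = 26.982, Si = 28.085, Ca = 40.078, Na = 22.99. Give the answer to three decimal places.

Na2O (M=61.979): mol = 0.07261; Na = 0.14522, O = 0.07261.
CaO (M=56.077): mol = 0.22344; Ca = 0.22344, O = 0.22344.
Al2O3 (M=101.961): mol = 0.29335; Al = 0.58670, O = 0.88005.
SiO2 (M=60.083): mol = 0.87096; Si = 0.87096, O = 1.74192.
ΣO = 2.91802; factor = 8/ΣO = 2.74159.
Ca apfu = 0.22344 × 2.74159 = 0.613.

0.613 Ca apfu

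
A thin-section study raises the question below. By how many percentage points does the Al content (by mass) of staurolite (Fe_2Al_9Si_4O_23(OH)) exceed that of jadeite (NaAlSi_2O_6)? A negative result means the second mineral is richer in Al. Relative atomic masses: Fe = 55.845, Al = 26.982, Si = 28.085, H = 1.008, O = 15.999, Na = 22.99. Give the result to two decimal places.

First mineral: 242.838 g Al in 851.852 g formula = 28.51 wt% Al.
Second mineral: 26.982 g Al in 202.136 g formula = 13.35 wt% Al.
28.51% − 13.35% gives a difference of 15.16 percentage points.

15.16 percentage points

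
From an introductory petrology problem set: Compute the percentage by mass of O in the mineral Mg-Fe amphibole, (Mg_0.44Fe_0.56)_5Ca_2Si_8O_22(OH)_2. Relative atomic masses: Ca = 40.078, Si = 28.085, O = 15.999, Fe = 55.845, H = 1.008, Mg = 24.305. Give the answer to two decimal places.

Molar mass of (Mg_0.44Fe_0.56)_5Ca_2Si_8O_22(OH)_2: 2.20×24.305 + 2.80×55.845 + 2×40.078 + 8×28.085 + 24×15.999 + 2×1.008 = 900.665 g/mol.
Mass of O per formula unit: 24 × 15.999 = 383.976 g.
Weight fraction O = 383.976 / 900.665 = 0.4263.

42.63 wt%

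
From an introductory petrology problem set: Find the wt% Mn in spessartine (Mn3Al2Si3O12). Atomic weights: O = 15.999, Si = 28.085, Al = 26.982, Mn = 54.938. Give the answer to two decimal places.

M(Mn3Al2Si3O12) = 495.021 g/mol.
Mn contributes 3 × 54.938 = 164.814 g per mole.
164.814/495.021 = 0.3329 → 33.29%.

33.29 mass %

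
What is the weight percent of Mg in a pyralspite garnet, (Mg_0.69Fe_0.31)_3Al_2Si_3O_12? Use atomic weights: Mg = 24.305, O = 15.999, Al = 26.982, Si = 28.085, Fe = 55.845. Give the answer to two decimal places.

11.63 mass %

M((Mg_0.69Fe_0.31)_3Al_2Si_3O_12) = 432.454 g/mol.
Mg contributes 2.07 × 24.305 = 50.311 g per mole.
50.311/432.454 = 0.1163 → 11.63%.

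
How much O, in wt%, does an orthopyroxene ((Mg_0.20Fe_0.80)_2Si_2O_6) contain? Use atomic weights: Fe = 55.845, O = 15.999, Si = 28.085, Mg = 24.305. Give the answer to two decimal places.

38.21 wt%

Formula mass = 0.40*24.305 + 1.60*55.845 + 2*28.085 + 6*15.999 = 251.238 g/mol, of which 95.994 g is O.
So O makes up 95.994/251.238 = 0.3821 of the mass, i.e. 38.21%.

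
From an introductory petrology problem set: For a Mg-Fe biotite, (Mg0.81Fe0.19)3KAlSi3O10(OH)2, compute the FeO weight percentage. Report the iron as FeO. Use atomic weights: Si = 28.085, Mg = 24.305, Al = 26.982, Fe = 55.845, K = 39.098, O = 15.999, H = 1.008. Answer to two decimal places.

M((Mg0.81Fe0.19)3KAlSi3O10(OH)2) = 435.232 g/mol; M(FeO) = 71.844 g/mol.
Moles FeO per formula unit = 0.57 Fe ÷ 1 = 0.5700.
FeO fraction = (0.5700 × 71.844) / 435.232 = 40.951/435.232 = 0.0941.

9.41 wt%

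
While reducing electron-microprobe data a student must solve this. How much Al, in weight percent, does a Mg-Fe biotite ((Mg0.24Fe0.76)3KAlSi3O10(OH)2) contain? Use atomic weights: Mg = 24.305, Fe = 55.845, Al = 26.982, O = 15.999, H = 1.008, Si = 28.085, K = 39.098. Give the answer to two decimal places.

5.52 weight percent

Formula mass = 0.72·24.305 + 2.28·55.845 + 1·39.098 + 1·26.982 + 3·28.085 + 12·15.999 + 2·1.008 = 489.165 g/mol, of which 26.982 g is Al.
So Al makes up 26.982/489.165 = 0.0552 of the mass, i.e. 5.52%.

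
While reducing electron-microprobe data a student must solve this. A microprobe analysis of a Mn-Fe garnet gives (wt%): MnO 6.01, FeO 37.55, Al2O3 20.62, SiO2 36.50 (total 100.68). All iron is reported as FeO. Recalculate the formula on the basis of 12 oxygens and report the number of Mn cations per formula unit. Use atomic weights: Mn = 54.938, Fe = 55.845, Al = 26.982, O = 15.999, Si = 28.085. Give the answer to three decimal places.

0.419 Mn apfu

MnO (M=70.937): mol = 0.08472; Mn = 0.08472, O = 0.08472.
FeO (M=71.844): mol = 0.52266; Fe = 0.52266, O = 0.52266.
Al2O3 (M=101.961): mol = 0.20223; Al = 0.40446, O = 0.60669.
SiO2 (M=60.083): mol = 0.60749; Si = 0.60749, O = 1.21498.
ΣO = 2.42905; factor = 12/ΣO = 4.94020.
Mn apfu = 0.08472 × 4.94020 = 0.419.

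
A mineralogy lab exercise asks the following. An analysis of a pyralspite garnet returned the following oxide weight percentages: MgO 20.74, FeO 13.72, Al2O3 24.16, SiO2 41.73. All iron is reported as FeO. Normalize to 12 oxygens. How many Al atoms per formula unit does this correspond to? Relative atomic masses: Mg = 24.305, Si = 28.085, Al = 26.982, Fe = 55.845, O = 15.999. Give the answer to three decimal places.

20.74 wt% MgO ÷ 40.304 g/mol = 0.51459 mol, giving 0.51459 Mg and 0.51459 O.
13.72 wt% FeO ÷ 71.844 g/mol = 0.19097 mol, giving 0.19097 Fe and 0.19097 O.
24.16 wt% Al2O3 ÷ 101.961 g/mol = 0.23695 mol, giving 0.47390 Al and 0.71085 O.
41.73 wt% SiO2 ÷ 60.083 g/mol = 0.69454 mol, giving 0.69454 Si and 1.38908 O.
Oxygen sums to 2.80549; scaling by 12/2.80549 = 4.27733 puts the formula on 12 O.
Al: 0.47390 × 4.27733 = 2.027 atoms per formula unit.

2.027 Al apfu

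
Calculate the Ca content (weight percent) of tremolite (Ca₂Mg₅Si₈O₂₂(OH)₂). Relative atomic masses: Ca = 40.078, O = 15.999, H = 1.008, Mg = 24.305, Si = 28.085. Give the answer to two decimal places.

Formula mass = 2*40.078 + 5*24.305 + 8*28.085 + 24*15.999 + 2*1.008 = 812.353 g/mol, of which 80.156 g is Ca.
So Ca makes up 80.156/812.353 = 0.0987 of the mass, i.e. 9.87%.

9.87 weight percent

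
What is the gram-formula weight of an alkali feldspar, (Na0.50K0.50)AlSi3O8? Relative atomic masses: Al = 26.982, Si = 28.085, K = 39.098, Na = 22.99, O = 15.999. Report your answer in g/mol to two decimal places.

Na: 0.50 × 22.99 = 11.4950
K: 0.50 × 39.098 = 19.5490
Al: 1 × 26.982 = 26.9820
Si: 3 × 28.085 = 84.2550
O: 8 × 15.999 = 127.9920
Summing the contributions gives the formula mass.

270.27 g/mol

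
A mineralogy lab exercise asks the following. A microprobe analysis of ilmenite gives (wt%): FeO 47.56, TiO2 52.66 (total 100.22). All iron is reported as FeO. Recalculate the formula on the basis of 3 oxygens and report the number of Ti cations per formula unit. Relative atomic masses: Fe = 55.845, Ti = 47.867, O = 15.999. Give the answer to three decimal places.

FeO: 47.56/71.844 = 0.66199 mol → 0.66199 mol Fe, 0.66199 mol O.
TiO2: 52.66/79.865 = 0.65936 mol → 0.65936 mol Ti, 1.31872 mol O.
Total oxygen = 1.98071 mol. Normalization factor = 3/1.98071 = 1.51461.
Ti per 3 O = 0.65936 × 1.51461 = 0.999.

0.999 Ti apfu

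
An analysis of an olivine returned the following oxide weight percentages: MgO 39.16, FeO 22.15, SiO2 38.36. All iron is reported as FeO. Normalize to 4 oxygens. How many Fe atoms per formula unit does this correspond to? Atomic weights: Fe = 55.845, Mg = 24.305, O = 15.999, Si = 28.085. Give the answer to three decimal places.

0.482 Fe apfu

MgO (M=40.304): mol = 0.97162; Mg = 0.97162, O = 0.97162.
FeO (M=71.844): mol = 0.30831; Fe = 0.30831, O = 0.30831.
SiO2 (M=60.083): mol = 0.63845; Si = 0.63845, O = 1.27690.
ΣO = 2.55683; factor = 4/ΣO = 1.56444.
Fe apfu = 0.30831 × 1.56444 = 0.482.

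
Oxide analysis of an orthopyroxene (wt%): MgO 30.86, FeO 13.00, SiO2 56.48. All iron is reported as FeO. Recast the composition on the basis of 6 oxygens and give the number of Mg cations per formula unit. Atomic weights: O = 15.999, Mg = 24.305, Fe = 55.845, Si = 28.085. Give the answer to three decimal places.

MgO (M=40.304): mol = 0.76568; Mg = 0.76568, O = 0.76568.
FeO (M=71.844): mol = 0.18095; Fe = 0.18095, O = 0.18095.
SiO2 (M=60.083): mol = 0.94003; Si = 0.94003, O = 1.88006.
ΣO = 2.82669; factor = 6/ΣO = 2.12262.
Mg apfu = 0.76568 × 2.12262 = 1.625.

1.625 Mg apfu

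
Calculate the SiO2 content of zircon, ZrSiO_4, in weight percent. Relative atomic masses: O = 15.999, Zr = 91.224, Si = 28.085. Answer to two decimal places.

Formula mass = 183.305 g/mol.
1 Si → 1.0000 mol SiO2 per formula unit; M(SiO2) = 60.083, so SiO2 mass = 60.083 g.
60.083/183.305 × 100 = 32.78 wt%.

32.78 wt%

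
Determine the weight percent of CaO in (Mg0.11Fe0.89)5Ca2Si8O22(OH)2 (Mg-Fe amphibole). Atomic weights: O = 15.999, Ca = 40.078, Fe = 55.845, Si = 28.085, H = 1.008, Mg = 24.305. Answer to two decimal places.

11.77 wt%

M((Mg0.11Fe0.89)5Ca2Si8O22(OH)2) = 952.706 g/mol; M(CaO) = 56.077 g/mol.
Moles CaO per formula unit = 2 Ca ÷ 1 = 2.0000.
CaO fraction = (2.0000 × 56.077) / 952.706 = 112.154/952.706 = 0.1177.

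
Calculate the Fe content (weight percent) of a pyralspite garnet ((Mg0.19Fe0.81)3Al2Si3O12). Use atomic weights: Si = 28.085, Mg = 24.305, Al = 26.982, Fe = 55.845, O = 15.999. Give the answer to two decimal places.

M((Mg0.19Fe0.81)3Al2Si3O12) = 479.764 g/mol.
Fe contributes 2.43 × 55.845 = 135.703 g per mole.
135.703/479.764 = 0.2829 → 28.29%.

28.29 weight percent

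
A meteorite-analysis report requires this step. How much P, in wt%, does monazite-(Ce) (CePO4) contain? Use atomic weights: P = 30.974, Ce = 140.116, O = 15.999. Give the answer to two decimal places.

13.18 wt%

M(CePO4) = 235.086 g/mol.
P contributes 1 × 30.974 = 30.974 g per mole.
30.974/235.086 = 0.1318 → 13.18%.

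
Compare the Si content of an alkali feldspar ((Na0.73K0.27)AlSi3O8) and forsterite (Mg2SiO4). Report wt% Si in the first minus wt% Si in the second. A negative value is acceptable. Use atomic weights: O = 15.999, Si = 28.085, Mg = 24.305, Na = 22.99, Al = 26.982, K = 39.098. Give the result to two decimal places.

Si in (Na0.73K0.27)AlSi3O8: molar mass 266.568 g/mol; 3×28.085 = 84.255 g → 31.61 wt%.
Si in Mg2SiO4: molar mass 140.691 g/mol; 1×28.085 = 28.085 g → 19.96 wt%.
Difference = 31.61 − 19.96 = 11.65 percentage points.

11.65 percentage points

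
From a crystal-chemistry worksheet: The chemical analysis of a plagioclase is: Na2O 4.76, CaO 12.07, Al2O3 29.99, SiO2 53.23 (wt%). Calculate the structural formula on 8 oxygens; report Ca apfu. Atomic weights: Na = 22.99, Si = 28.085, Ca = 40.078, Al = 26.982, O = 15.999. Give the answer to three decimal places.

Na2O (M=61.979): mol = 0.07680; Na = 0.15360, O = 0.07680.
CaO (M=56.077): mol = 0.21524; Ca = 0.21524, O = 0.21524.
Al2O3 (M=101.961): mol = 0.29413; Al = 0.58826, O = 0.88239.
SiO2 (M=60.083): mol = 0.88594; Si = 0.88594, O = 1.77188.
ΣO = 2.94631; factor = 8/ΣO = 2.71526.
Ca apfu = 0.21524 × 2.71526 = 0.584.

0.584 Ca apfu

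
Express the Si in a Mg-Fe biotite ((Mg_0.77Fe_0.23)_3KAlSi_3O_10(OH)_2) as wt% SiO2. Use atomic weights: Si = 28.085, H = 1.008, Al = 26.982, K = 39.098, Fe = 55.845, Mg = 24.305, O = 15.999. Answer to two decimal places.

41.06 wt%

M((Mg_0.77Fe_0.23)_3KAlSi_3O_10(OH)_2) = 439.017 g/mol; M(SiO2) = 60.083 g/mol.
Moles SiO2 per formula unit = 3 Si ÷ 1 = 3.0000.
SiO2 fraction = (3.0000 × 60.083) / 439.017 = 180.249/439.017 = 0.4106.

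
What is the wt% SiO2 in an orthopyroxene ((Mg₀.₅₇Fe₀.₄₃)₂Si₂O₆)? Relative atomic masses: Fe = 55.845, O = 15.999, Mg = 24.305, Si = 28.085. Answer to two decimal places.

52.73 wt%

M((Mg₀.₅₇Fe₀.₄₃)₂Si₂O₆) = 227.898 g/mol; M(SiO2) = 60.083 g/mol.
Moles SiO2 per formula unit = 2 Si ÷ 1 = 2.0000.
SiO2 fraction = (2.0000 × 60.083) / 227.898 = 120.166/227.898 = 0.5273.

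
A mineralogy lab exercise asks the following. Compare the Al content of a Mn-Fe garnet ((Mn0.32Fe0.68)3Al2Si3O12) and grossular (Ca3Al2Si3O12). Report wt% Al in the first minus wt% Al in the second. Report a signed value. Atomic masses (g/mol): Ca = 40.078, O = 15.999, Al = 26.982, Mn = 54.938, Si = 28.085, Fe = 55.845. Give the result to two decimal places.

M((Mn0.32Fe0.68)3Al2Si3O12) = 496.871 g/mol, so wt% Al = 53.964/496.871 × 100 = 10.86%.
M(Ca3Al2Si3O12) = 450.441 g/mol, so wt% Al = 53.964/450.441 × 100 = 11.98%.
10.86 − 11.98 = -1.12 pp.

-1.12 percentage points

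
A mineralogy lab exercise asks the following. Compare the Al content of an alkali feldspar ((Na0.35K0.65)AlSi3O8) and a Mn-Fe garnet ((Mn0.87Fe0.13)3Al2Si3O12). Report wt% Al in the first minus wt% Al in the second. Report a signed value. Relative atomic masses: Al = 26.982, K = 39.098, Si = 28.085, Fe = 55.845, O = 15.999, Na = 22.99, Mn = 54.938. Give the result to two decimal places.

-1.00 percentage points

M((Na0.35K0.65)AlSi3O8) = 272.689 g/mol, so wt% Al = 26.982/272.689 × 100 = 9.89%.
M((Mn0.87Fe0.13)3Al2Si3O12) = 495.375 g/mol, so wt% Al = 53.964/495.375 × 100 = 10.89%.
9.89 − 10.89 = -1.00 pp.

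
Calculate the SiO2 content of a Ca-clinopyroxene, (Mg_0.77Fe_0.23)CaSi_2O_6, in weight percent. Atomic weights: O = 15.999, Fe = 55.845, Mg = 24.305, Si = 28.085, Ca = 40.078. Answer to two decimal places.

M((Mg_0.77Fe_0.23)CaSi_2O_6) = 223.801 g/mol; M(SiO2) = 60.083 g/mol.
Moles SiO2 per formula unit = 2 Si ÷ 1 = 2.0000.
SiO2 fraction = (2.0000 × 60.083) / 223.801 = 120.166/223.801 = 0.5369.

53.69 wt%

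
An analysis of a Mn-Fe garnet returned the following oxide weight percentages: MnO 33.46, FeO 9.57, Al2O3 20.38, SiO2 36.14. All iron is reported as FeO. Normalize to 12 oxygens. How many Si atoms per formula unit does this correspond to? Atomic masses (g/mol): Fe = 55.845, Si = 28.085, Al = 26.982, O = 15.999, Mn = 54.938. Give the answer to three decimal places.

2.998 Si apfu

MnO (M=70.937): mol = 0.47169; Mn = 0.47169, O = 0.47169.
FeO (M=71.844): mol = 0.13321; Fe = 0.13321, O = 0.13321.
Al2O3 (M=101.961): mol = 0.19988; Al = 0.39976, O = 0.59964.
SiO2 (M=60.083): mol = 0.60150; Si = 0.60150, O = 1.20300.
ΣO = 2.40754; factor = 12/ΣO = 4.98434.
Si apfu = 0.60150 × 4.98434 = 2.998.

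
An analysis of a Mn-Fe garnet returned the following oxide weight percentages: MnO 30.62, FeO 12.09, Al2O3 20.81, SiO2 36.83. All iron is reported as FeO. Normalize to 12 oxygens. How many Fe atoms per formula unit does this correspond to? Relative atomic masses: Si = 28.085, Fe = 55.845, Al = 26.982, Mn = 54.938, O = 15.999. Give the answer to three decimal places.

0.828 Fe apfu

MnO (M=70.937): mol = 0.43165; Mn = 0.43165, O = 0.43165.
FeO (M=71.844): mol = 0.16828; Fe = 0.16828, O = 0.16828.
Al2O3 (M=101.961): mol = 0.20410; Al = 0.40820, O = 0.61230.
SiO2 (M=60.083): mol = 0.61299; Si = 0.61299, O = 1.22598.
ΣO = 2.43821; factor = 12/ΣO = 4.92164.
Fe apfu = 0.16828 × 4.92164 = 0.828.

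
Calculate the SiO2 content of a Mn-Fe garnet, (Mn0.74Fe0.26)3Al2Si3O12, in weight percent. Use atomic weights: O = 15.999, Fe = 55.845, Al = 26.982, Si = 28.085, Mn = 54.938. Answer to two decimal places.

Formula mass = 495.728 g/mol.
3 Si → 3.0000 mol SiO2 per formula unit; M(SiO2) = 60.083, so SiO2 mass = 180.249 g.
180.249/495.728 × 100 = 36.36 wt%.

36.36 wt%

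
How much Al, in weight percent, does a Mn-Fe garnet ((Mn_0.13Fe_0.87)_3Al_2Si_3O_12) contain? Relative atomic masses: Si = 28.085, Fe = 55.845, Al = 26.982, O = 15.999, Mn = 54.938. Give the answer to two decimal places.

Molar mass of (Mn_0.13Fe_0.87)_3Al_2Si_3O_12: 0.39×54.938 + 2.61×55.845 + 2×26.982 + 3×28.085 + 12×15.999 = 497.388 g/mol.
Mass of Al per formula unit: 2 × 26.982 = 53.964 g.
Weight fraction Al = 53.964 / 497.388 = 0.1085.

10.85 weight percent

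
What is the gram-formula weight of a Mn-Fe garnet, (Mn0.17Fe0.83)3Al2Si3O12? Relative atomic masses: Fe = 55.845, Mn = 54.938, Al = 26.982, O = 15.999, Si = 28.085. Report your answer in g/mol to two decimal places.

497.28 g/mol

M = 0.51*54.938 + 2.49*55.845 + 2*26.982 + 3*28.085 + 12*15.999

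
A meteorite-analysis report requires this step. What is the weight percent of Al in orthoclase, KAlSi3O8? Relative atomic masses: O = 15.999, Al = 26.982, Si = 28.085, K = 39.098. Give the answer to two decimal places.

9.69 mass %

Molar mass of KAlSi3O8: 1×39.098 + 1×26.982 + 3×28.085 + 8×15.999 = 278.327 g/mol.
Mass of Al per formula unit: 1 × 26.982 = 26.982 g.
Weight fraction Al = 26.982 / 278.327 = 0.0969.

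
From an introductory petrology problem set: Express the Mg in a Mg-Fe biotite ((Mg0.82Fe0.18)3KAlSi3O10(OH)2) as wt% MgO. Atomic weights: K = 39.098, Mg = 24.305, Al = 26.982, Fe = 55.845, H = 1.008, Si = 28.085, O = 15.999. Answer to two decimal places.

22.83 wt%

Formula mass = 434.286 g/mol.
2.46 Mg → 2.4600 mol MgO per formula unit; M(MgO) = 40.304, so MgO mass = 99.148 g.
99.148/434.286 × 100 = 22.83 wt%.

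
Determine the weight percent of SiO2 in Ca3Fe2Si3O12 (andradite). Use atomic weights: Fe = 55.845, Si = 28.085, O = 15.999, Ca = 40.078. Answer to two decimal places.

M(Ca3Fe2Si3O12) = 508.167 g/mol; M(SiO2) = 60.083 g/mol.
Moles SiO2 per formula unit = 3 Si ÷ 1 = 3.0000.
SiO2 fraction = (3.0000 × 60.083) / 508.167 = 180.249/508.167 = 0.3547.

35.47 wt%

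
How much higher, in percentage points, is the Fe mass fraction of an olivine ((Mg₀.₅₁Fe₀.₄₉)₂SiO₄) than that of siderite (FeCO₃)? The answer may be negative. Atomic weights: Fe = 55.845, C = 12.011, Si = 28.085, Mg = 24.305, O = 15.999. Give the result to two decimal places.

-16.31 percentage points

M((Mg₀.₅₁Fe₀.₄₉)₂SiO₄) = 171.600 g/mol, so wt% Fe = 54.728/171.600 × 100 = 31.89%.
M(FeCO₃) = 115.853 g/mol, so wt% Fe = 55.845/115.853 × 100 = 48.20%.
31.89 − 48.20 = -16.31 pp.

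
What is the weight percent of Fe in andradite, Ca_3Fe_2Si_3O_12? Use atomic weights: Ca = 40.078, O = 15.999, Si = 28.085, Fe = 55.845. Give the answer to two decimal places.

M(Ca_3Fe_2Si_3O_12) = 508.167 g/mol.
Fe contributes 2 × 55.845 = 111.690 g per mole.
111.690/508.167 = 0.2198 → 21.98%.

21.98 mass %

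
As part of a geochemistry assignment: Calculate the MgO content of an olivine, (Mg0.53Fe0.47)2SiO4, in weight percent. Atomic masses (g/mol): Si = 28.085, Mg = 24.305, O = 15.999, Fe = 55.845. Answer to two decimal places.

25.08 wt%

M((Mg0.53Fe0.47)2SiO4) = 170.339 g/mol; M(MgO) = 40.304 g/mol.
Moles MgO per formula unit = 1.06 Mg ÷ 1 = 1.0600.
MgO fraction = (1.0600 × 40.304) / 170.339 = 42.722/170.339 = 0.2508.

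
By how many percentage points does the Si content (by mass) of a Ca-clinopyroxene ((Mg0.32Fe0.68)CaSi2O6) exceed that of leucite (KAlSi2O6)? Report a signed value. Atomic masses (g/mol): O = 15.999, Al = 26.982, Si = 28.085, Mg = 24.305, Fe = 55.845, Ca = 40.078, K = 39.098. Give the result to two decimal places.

M((Mg0.32Fe0.68)CaSi2O6) = 237.994 g/mol, so wt% Si = 56.170/237.994 × 100 = 23.60%.
M(KAlSi2O6) = 218.244 g/mol, so wt% Si = 56.170/218.244 × 100 = 25.74%.
23.60 − 25.74 = -2.14 pp.

-2.14 percentage points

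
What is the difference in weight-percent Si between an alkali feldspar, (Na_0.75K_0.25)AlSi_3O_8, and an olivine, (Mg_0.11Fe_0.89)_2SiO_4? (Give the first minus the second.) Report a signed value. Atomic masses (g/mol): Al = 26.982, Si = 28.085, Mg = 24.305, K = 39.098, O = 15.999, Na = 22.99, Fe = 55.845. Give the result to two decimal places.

First mineral: 84.255 g Si in 266.246 g formula = 31.65 wt% Si.
Second mineral: 28.085 g Si in 196.832 g formula = 14.27 wt% Si.
31.65% − 14.27% gives a difference of 17.38 percentage points.

17.38 percentage points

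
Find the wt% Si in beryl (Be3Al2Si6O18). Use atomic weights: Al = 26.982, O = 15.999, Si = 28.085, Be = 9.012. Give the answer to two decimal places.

Formula mass = 3*9.012 + 2*26.982 + 6*28.085 + 18*15.999 = 537.492 g/mol, of which 168.510 g is Si.
So Si makes up 168.510/537.492 = 0.3135 of the mass, i.e. 31.35%.

31.35 weight percent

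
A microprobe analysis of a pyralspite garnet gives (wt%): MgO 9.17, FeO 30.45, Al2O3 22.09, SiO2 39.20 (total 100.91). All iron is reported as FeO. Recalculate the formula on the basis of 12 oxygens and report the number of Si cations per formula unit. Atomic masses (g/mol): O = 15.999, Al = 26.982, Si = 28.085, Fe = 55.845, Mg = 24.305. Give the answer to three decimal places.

9.17 wt% MgO ÷ 40.304 g/mol = 0.22752 mol, giving 0.22752 Mg and 0.22752 O.
30.45 wt% FeO ÷ 71.844 g/mol = 0.42383 mol, giving 0.42383 Fe and 0.42383 O.
22.09 wt% Al2O3 ÷ 101.961 g/mol = 0.21665 mol, giving 0.43330 Al and 0.64995 O.
39.20 wt% SiO2 ÷ 60.083 g/mol = 0.65243 mol, giving 0.65243 Si and 1.30486 O.
Oxygen sums to 2.60616; scaling by 12/2.60616 = 4.60448 puts the formula on 12 O.
Si: 0.65243 × 4.60448 = 3.004 atoms per formula unit.

3.004 Si apfu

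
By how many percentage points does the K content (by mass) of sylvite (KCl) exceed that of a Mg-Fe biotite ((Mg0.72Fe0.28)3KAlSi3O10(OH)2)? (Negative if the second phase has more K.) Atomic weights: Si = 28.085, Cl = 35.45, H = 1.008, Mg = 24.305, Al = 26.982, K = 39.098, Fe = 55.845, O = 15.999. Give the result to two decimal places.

43.64 percentage points

K in KCl: molar mass 74.548 g/mol; 1×39.098 = 39.098 g → 52.45 wt%.
K in (Mg0.72Fe0.28)3KAlSi3O10(OH)2: molar mass 443.748 g/mol; 1×39.098 = 39.098 g → 8.81 wt%.
Difference = 52.45 − 8.81 = 43.64 percentage points.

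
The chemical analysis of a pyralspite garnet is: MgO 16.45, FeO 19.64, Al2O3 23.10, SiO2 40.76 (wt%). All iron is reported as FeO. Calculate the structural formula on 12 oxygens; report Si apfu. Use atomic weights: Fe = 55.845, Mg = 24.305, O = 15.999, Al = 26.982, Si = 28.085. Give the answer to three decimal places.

2.995 Si apfu

MgO: 16.45/40.304 = 0.40815 mol → 0.40815 mol Mg, 0.40815 mol O.
FeO: 19.64/71.844 = 0.27337 mol → 0.27337 mol Fe, 0.27337 mol O.
Al2O3: 23.10/101.961 = 0.22656 mol → 0.45312 mol Al, 0.67968 mol O.
SiO2: 40.76/60.083 = 0.67839 mol → 0.67839 mol Si, 1.35678 mol O.
Total oxygen = 2.71798 mol. Normalization factor = 12/2.71798 = 4.41504.
Si per 12 O = 0.67839 × 4.41504 = 2.995.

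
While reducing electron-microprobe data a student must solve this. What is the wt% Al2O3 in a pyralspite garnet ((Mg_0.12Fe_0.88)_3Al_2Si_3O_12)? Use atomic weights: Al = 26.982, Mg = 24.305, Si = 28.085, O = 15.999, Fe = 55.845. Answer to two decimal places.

Formula mass = 486.388 g/mol.
2 Al → 1.0000 mol Al2O3 per formula unit; M(Al2O3) = 101.961, so Al2O3 mass = 101.961 g.
101.961/486.388 × 100 = 20.96 wt%.

20.96 wt%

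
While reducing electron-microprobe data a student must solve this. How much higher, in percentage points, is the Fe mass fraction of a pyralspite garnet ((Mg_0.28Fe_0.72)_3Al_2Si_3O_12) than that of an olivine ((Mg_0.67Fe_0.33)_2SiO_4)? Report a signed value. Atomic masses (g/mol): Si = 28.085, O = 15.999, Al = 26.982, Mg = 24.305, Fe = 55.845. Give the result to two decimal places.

2.78 percentage points

Fe in (Mg_0.28Fe_0.72)_3Al_2Si_3O_12: molar mass 471.248 g/mol; 2.16×55.845 = 120.625 g → 25.60 wt%.
Fe in (Mg_0.67Fe_0.33)_2SiO_4: molar mass 161.507 g/mol; 0.66×55.845 = 36.858 g → 22.82 wt%.
Difference = 25.60 − 22.82 = 2.78 percentage points.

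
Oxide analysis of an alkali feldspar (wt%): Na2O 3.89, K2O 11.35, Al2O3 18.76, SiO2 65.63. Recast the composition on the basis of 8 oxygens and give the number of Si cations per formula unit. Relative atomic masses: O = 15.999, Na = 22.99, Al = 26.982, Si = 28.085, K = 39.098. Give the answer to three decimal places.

3.89 wt% Na2O ÷ 61.979 g/mol = 0.06276 mol, giving 0.12552 Na and 0.06276 O.
11.35 wt% K2O ÷ 94.195 g/mol = 0.12049 mol, giving 0.24098 K and 0.12049 O.
18.76 wt% Al2O3 ÷ 101.961 g/mol = 0.18399 mol, giving 0.36798 Al and 0.55197 O.
65.63 wt% SiO2 ÷ 60.083 g/mol = 1.09232 mol, giving 1.09232 Si and 2.18464 O.
Oxygen sums to 2.91986; scaling by 8/2.91986 = 2.73986 puts the formula on 8 O.
Si: 1.09232 × 2.73986 = 2.993 atoms per formula unit.

2.993 Si apfu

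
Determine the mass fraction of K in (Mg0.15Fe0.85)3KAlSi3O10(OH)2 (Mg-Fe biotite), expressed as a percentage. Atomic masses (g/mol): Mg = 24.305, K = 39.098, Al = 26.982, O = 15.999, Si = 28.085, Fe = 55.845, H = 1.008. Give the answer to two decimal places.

7.86 weight percent

Formula mass = 0.45*24.305 + 2.55*55.845 + 1*39.098 + 1*26.982 + 3*28.085 + 12*15.999 + 2*1.008 = 497.681 g/mol, of which 39.098 g is K.
So K makes up 39.098/497.681 = 0.0786 of the mass, i.e. 7.86%.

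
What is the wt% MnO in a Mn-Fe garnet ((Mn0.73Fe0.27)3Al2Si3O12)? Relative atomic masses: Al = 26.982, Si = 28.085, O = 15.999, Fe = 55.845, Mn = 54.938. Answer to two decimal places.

Formula mass = 495.756 g/mol.
2.19 Mn → 2.1900 mol MnO per formula unit; M(MnO) = 70.937, so MnO mass = 155.352 g.
155.352/495.756 × 100 = 31.34 wt%.

31.34 wt%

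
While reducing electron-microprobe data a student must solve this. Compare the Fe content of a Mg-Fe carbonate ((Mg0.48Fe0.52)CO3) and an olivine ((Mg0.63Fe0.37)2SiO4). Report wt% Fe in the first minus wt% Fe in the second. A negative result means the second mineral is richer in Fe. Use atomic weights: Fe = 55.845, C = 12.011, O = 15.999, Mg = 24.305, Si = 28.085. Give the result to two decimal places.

Fe in (Mg0.48Fe0.52)CO3: molar mass 100.714 g/mol; 0.52×55.845 = 29.039 g → 28.83 wt%.
Fe in (Mg0.63Fe0.37)2SiO4: molar mass 164.031 g/mol; 0.74×55.845 = 41.325 g → 25.19 wt%.
Difference = 28.83 − 25.19 = 3.64 percentage points.

3.64 percentage points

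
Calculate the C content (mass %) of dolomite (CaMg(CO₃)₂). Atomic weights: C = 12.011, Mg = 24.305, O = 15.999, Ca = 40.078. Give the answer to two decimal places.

Molar mass of CaMg(CO₃)₂: 1*40.078 + 1*24.305 + 2*12.011 + 6*15.999 = 184.399 g/mol.
Mass of C per formula unit: 2 × 12.011 = 24.022 g.
Weight fraction C = 24.022 / 184.399 = 0.1303.

13.03 mass %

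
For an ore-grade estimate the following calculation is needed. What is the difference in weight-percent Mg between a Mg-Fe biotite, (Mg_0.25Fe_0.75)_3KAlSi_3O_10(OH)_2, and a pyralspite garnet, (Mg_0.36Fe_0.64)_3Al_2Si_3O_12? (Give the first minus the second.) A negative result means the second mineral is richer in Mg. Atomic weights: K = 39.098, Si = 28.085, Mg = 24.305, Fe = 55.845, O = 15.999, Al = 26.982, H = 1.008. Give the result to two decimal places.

-1.93 percentage points

Mg in (Mg_0.25Fe_0.75)_3KAlSi_3O_10(OH)_2: molar mass 488.219 g/mol; 0.75×24.305 = 18.229 g → 3.73 wt%.
Mg in (Mg_0.36Fe_0.64)_3Al_2Si_3O_12: molar mass 463.679 g/mol; 1.08×24.305 = 26.249 g → 5.66 wt%.
Difference = 3.73 − 5.66 = -1.93 percentage points.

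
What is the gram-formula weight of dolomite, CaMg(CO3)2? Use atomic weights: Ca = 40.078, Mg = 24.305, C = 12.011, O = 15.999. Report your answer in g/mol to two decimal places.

M = 1(40.078) + 1(24.305) + 2(12.011) + 6(15.999)

184.40 g/mol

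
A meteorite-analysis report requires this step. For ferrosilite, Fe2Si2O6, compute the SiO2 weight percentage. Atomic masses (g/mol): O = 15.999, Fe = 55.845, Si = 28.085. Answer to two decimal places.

45.54 wt%

Molar mass of Fe2Si2O6 = 2*55.845 + 2*28.085 + 6*15.999 = 263.854 g/mol.
Each formula unit contains 2 Si, equivalent to 2/1 = 2.0000 mol SiO2.
M(SiO2) = 1×28.085 + 2×15.999 = 60.083 g/mol.
Mass of SiO2 per formula unit = 2.0000 × 60.083 = 120.166 g.
SiO2 wt% = 120.166 / 263.854 × 100 = 45.54%.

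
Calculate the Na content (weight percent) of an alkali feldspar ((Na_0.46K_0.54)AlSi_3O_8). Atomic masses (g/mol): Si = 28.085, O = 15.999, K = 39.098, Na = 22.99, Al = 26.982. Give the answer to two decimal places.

3.90 weight percent

Molar mass of (Na_0.46K_0.54)AlSi_3O_8: 0.46·22.99 + 0.54·39.098 + 1·26.982 + 3·28.085 + 8·15.999 = 270.917 g/mol.
Mass of Na per formula unit: 0.46 × 22.99 = 10.575 g.
Weight fraction Na = 10.575 / 270.917 = 0.0390.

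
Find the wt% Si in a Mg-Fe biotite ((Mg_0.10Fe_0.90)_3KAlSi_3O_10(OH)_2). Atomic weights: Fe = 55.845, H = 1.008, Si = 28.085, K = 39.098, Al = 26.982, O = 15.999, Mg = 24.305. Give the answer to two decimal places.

Molar mass of (Mg_0.10Fe_0.90)_3KAlSi_3O_10(OH)_2: 0.30·24.305 + 2.70·55.845 + 1·39.098 + 1·26.982 + 3·28.085 + 12·15.999 + 2·1.008 = 502.412 g/mol.
Mass of Si per formula unit: 3 × 28.085 = 84.255 g.
Weight fraction Si = 84.255 / 502.412 = 0.1677.

16.77 mass %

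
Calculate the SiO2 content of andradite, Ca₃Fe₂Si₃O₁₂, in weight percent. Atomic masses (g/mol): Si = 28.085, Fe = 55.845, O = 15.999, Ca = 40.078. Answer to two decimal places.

M(Ca₃Fe₂Si₃O₁₂) = 508.167 g/mol; M(SiO2) = 60.083 g/mol.
Moles SiO2 per formula unit = 3 Si ÷ 1 = 3.0000.
SiO2 fraction = (3.0000 × 60.083) / 508.167 = 180.249/508.167 = 0.3547.

35.47 wt%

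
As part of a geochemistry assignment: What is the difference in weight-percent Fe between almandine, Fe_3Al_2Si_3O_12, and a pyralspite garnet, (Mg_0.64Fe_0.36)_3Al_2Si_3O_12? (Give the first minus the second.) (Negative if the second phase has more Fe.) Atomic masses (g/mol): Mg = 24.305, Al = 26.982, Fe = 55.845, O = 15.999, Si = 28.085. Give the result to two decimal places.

19.86 percentage points

M(Fe_3Al_2Si_3O_12) = 497.742 g/mol, so wt% Fe = 167.535/497.742 × 100 = 33.66%.
M((Mg_0.64Fe_0.36)_3Al_2Si_3O_12) = 437.185 g/mol, so wt% Fe = 60.313/437.185 × 100 = 13.80%.
33.66 − 13.80 = 19.86 pp.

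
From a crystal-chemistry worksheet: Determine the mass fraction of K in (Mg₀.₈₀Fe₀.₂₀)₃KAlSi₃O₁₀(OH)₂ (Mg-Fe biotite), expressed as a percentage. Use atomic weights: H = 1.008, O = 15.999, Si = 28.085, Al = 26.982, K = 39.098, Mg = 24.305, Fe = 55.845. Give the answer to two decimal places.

Molar mass of (Mg₀.₈₀Fe₀.₂₀)₃KAlSi₃O₁₀(OH)₂: 2.40×24.305 + 0.60×55.845 + 1×39.098 + 1×26.982 + 3×28.085 + 12×15.999 + 2×1.008 = 436.178 g/mol.
Mass of K per formula unit: 1 × 39.098 = 39.098 g.
Weight fraction K = 39.098 / 436.178 = 0.0896.

8.96 wt%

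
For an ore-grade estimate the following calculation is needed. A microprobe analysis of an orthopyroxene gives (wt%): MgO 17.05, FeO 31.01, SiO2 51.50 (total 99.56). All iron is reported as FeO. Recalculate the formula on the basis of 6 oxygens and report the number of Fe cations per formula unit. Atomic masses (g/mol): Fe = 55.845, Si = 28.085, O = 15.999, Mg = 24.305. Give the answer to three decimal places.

1.008 Fe apfu

17.05 wt% MgO ÷ 40.304 g/mol = 0.42303 mol, giving 0.42303 Mg and 0.42303 O.
31.01 wt% FeO ÷ 71.844 g/mol = 0.43163 mol, giving 0.43163 Fe and 0.43163 O.
51.50 wt% SiO2 ÷ 60.083 g/mol = 0.85715 mol, giving 0.85715 Si and 1.71430 O.
Oxygen sums to 2.56896; scaling by 6/2.56896 = 2.33558 puts the formula on 6 O.
Fe: 0.43163 × 2.33558 = 1.008 atoms per formula unit.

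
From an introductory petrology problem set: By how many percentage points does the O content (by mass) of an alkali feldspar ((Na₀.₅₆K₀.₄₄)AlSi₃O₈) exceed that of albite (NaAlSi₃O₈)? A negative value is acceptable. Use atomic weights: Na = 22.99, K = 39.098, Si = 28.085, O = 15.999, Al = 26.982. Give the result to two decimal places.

-1.28 percentage points

First mineral: 127.992 g O in 269.307 g formula = 47.53 wt% O.
Second mineral: 127.992 g O in 262.219 g formula = 48.81 wt% O.
47.53% − 48.81% gives a difference of -1.28 percentage points.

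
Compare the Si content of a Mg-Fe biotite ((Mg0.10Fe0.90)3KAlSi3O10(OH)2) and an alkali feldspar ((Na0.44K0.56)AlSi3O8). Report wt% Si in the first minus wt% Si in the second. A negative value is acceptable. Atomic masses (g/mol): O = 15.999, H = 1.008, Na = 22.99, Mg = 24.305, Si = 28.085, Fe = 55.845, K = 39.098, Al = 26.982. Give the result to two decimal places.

M((Mg0.10Fe0.90)3KAlSi3O10(OH)2) = 502.412 g/mol, so wt% Si = 84.255/502.412 × 100 = 16.77%.
M((Na0.44K0.56)AlSi3O8) = 271.239 g/mol, so wt% Si = 84.255/271.239 × 100 = 31.06%.
16.77 − 31.06 = -14.29 pp.

-14.29 percentage points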